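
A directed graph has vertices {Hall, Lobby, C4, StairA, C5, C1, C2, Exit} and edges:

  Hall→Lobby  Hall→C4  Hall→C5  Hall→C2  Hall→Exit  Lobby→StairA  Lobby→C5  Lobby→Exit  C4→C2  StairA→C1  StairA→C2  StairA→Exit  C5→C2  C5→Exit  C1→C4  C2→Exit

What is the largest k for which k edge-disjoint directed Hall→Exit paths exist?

Assign every edge capacity 1; by Menger, the answer equals the max flow.
Path Hall→Exit (+1); total 1.
Path Hall→Lobby→Exit (+1); total 2.
Path Hall→C5→Exit (+1); total 3.
Path Hall→C2→Exit (+1); total 4.
No residual Hall→Exit path; max flow = 4.
Certifying cut of size 4: {C2→Exit, Hall→C5, Hall→Exit, Hall→Lobby}.

4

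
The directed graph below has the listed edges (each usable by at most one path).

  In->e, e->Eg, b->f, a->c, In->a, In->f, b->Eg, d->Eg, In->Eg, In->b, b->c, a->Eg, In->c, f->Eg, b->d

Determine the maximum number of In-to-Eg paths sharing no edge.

Assign every edge capacity 1; by Menger, the answer equals the max flow.
Path In→Eg (+1); total 1.
Path In→a→Eg (+1); total 2.
Path In→b→Eg (+1); total 3.
Path In→e→Eg (+1); total 4.
Path In→f→Eg (+1); total 5.
No residual In→Eg path; max flow = 5.
Certifying cut of size 5: {In→Eg, In→a, In→b, In→e, In→f}.

5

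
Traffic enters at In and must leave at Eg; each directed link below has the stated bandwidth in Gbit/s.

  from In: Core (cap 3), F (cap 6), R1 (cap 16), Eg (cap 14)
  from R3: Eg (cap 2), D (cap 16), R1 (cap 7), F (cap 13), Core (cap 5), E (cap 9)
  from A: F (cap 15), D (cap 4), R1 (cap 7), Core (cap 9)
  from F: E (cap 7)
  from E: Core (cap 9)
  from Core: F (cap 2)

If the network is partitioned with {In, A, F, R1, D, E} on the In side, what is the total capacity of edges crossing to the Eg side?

Edges leaving {In, A, F, R1, D, E}: In→Core (3), In→Eg (14), A→Core (9), E→Core (9).
Cut capacity = 3 + 14 + 9 + 9 = 35.

35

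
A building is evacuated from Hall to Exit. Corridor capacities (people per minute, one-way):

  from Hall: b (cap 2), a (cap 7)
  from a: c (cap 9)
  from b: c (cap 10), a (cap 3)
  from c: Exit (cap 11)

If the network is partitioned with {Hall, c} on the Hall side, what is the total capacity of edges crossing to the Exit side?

20

Edges leaving {Hall, c}: Hall→a (7), Hall→b (2), c→Exit (11).
Cut capacity = 7 + 2 + 11 = 20.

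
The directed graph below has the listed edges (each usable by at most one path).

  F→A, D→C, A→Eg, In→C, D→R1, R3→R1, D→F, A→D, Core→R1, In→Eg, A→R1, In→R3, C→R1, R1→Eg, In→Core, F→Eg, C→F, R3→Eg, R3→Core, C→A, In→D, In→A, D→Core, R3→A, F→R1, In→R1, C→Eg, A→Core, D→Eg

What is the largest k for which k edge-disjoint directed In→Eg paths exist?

6

Assign every edge capacity 1; by Menger, the answer equals the max flow.
Path In→Eg (+1); total 1.
Path In→D→Eg (+1); total 2.
Path In→C→Eg (+1); total 3.
Path In→R3→Eg (+1); total 4.
Path In→A→Eg (+1); total 5.
Path In→R1→Eg (+1); total 6.
No residual In→Eg path; max flow = 6.
Certifying cut of size 6: {In→A, In→C, In→D, In→Eg, In→R3, R1→Eg}.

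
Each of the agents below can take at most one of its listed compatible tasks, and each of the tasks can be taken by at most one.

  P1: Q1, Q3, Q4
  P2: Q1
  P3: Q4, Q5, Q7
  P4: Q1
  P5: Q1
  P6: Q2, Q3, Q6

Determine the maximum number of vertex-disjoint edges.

4

Unit-capacity flow: source→left, listed edges, right→sink; max matching = max flow.
Augmenting path P1→Q1 (+1); matched 1.
Augmenting path P3→Q4 (+1); matched 2.
Augmenting path P6→Q2 (+1); matched 3.
Augmenting path P2→Q1→P1→Q3 (+1); matched 4.
No augmenting path remains; maximum matching = 4.
König certificate: {P1, P3, P6, Q1} is a vertex cover of size 4 (every listed pair touches it), so no matching can be larger.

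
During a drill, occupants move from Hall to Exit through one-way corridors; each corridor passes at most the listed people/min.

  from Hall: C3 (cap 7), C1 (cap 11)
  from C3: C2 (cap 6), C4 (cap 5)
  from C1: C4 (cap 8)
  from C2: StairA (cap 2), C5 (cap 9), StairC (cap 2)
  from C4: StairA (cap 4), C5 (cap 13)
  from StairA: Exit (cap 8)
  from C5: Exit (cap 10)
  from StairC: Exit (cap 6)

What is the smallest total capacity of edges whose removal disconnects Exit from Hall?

15

Augment Hall→C3→C2→StairA→Exit: bottleneck 2, flow now 2.
Augment Hall→C3→C2→C5→Exit: bottleneck 4, flow now 6.
Augment Hall→C3→C4→StairA→Exit: bottleneck 1, flow now 7.
Augment Hall→C1→C4→StairA→Exit: bottleneck 3, flow now 10.
Augment Hall→C1→C4→C5→Exit: bottleneck 5, flow now 15.
No augmenting path remains; maximum flow = 15.
By max-flow min-cut, the minimum cut capacity equals the max flow.
In the residual graph, reachable from Hall: {Hall, C1}.
Min-cut edges: Hall→C3 (7), C1→C4 (8); capacity 7 + 8 = 15.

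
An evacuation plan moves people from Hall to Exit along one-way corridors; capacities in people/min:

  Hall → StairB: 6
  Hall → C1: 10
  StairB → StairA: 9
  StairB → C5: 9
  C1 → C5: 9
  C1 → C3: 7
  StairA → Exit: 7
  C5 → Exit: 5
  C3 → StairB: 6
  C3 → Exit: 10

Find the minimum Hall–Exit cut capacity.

Augment Hall→StairB→StairA→Exit: bottleneck 6, flow now 6.
Augment Hall→C1→C5→Exit: bottleneck 5, flow now 11.
Augment Hall→C1→C3→Exit: bottleneck 5, flow now 16.
No augmenting path remains; maximum flow = 16.
By max-flow min-cut, the minimum cut capacity equals the max flow.
In the residual graph, reachable from Hall: {Hall}.
Min-cut edges: Hall→StairB (6), Hall→C1 (10); capacity 6 + 10 = 16.

16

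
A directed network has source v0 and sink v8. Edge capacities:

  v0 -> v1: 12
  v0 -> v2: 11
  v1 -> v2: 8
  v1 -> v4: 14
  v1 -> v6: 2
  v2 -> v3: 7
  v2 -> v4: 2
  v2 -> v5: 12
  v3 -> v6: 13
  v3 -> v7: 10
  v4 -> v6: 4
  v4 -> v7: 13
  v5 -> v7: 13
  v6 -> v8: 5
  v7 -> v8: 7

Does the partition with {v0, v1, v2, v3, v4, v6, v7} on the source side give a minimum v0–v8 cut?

Given cut capacity: 12 + 5 + 7 = 24.
Augment v0→v1→v6→v8: bottleneck 2, flow now 2.
Augment v0→v1→v4→v6→v8: bottleneck 3, flow now 5.
Augment v0→v1→v4→v7→v8: bottleneck 7, flow now 12.
No augmenting path remains; maximum flow = 12.
In the residual graph, reachable from v0: {v0, v1, v2, v3, v4, v5, v6, v7}.
Min-cut edges: v6→v8 (5), v7→v8 (7); capacity 5 + 7 = 12.
Cut capacity 24 exceeds the max flow 12, so it is not minimum.

No — its capacity is 24, but the minimum cut has capacity 12.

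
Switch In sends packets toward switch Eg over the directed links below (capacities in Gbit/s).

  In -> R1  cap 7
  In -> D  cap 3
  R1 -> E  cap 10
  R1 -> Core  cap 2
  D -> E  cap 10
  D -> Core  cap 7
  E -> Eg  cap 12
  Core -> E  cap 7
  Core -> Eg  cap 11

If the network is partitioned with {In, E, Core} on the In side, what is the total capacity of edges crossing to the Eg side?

Edges leaving {In, E, Core}: In→R1 (7), In→D (3), E→Eg (12), Core→Eg (11).
Cut capacity = 7 + 3 + 12 + 11 = 33.

33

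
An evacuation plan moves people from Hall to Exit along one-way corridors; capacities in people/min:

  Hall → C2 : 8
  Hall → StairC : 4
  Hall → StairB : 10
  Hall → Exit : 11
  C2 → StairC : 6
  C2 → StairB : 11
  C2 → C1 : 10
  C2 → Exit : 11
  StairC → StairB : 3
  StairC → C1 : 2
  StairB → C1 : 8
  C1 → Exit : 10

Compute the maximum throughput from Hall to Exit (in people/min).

Augment Hall→Exit: bottleneck 11, flow now 11.
Augment Hall→C2→Exit: bottleneck 8, flow now 19.
Augment Hall→StairC→C1→Exit: bottleneck 2, flow now 21.
Augment Hall→StairB→C1→Exit: bottleneck 8, flow now 29.
No augmenting path remains; maximum flow = 29.
In the residual graph, reachable from Hall: {Hall, StairC, StairB}.
Min-cut edges: Hall→C2 (8), Hall→Exit (11), StairC→C1 (2), StairB→C1 (8); capacity 8 + 11 + 2 + 8 = 29.
This cut is saturated, so no flow can exceed 29.

29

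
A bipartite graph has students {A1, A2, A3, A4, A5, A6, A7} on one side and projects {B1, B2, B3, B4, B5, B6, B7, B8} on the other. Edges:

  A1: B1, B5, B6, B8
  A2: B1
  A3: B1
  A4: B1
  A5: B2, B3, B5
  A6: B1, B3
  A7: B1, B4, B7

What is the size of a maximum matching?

5

Unit-capacity flow: source→left, listed edges, right→sink; max matching = max flow.
Augmenting path A1→B1 (+1); matched 1.
Augmenting path A5→B2 (+1); matched 2.
Augmenting path A6→B3 (+1); matched 3.
Augmenting path A7→B4 (+1); matched 4.
Augmenting path A2→B1→A1→B5 (+1); matched 5.
No augmenting path remains; maximum matching = 5.
König certificate: {A1, A5, A6, A7, B1} is a vertex cover of size 5 (every listed pair touches it), so no matching can be larger.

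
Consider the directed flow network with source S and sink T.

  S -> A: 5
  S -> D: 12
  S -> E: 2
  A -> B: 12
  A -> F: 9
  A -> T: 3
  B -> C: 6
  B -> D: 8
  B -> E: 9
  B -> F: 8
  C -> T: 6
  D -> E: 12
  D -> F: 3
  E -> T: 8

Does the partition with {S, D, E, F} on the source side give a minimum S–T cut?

Yes — it is a minimum cut (capacity 13).

Given cut capacity: 5 + 8 = 13.
Augment S→A→T: bottleneck 3, flow now 3.
Augment S→E→T: bottleneck 2, flow now 5.
Augment S→D→E→T: bottleneck 6, flow now 11.
Augment S→A→B→C→T: bottleneck 2, flow now 13.
No augmenting path remains; maximum flow = 13.
Cut capacity 13 equals the max flow, so it is a minimum cut.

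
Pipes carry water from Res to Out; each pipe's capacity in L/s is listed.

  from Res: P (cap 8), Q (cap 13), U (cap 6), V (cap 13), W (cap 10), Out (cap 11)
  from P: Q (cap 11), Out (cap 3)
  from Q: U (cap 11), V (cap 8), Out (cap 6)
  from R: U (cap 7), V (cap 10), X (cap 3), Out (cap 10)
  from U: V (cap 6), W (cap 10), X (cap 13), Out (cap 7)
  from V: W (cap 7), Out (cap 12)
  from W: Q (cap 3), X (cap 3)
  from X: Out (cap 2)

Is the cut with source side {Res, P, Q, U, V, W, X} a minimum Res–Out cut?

Yes — it is a minimum cut (capacity 41).

Given cut capacity: 11 + 3 + 6 + 7 + 12 + 2 = 41.
Augment Res→Out: bottleneck 11, flow now 11.
Augment Res→P→Out: bottleneck 3, flow now 14.
Augment Res→Q→Out: bottleneck 6, flow now 20.
Augment Res→U→Out: bottleneck 6, flow now 26.
Augment Res→V→Out: bottleneck 12, flow now 38.
Augment Res→Q→U→Out: bottleneck 1, flow now 39.
Augment Res→W→X→Out: bottleneck 2, flow now 41.
No augmenting path remains; maximum flow = 41.
Cut capacity 41 equals the max flow, so it is a minimum cut.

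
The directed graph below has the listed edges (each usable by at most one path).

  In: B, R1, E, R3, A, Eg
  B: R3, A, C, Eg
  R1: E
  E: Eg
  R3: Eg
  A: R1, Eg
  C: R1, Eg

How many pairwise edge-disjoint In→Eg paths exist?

Assign every edge capacity 1; by Menger, the answer equals the max flow.
Path In→Eg (+1); total 1.
Path In→B→Eg (+1); total 2.
Path In→E→Eg (+1); total 3.
Path In→R3→Eg (+1); total 4.
Path In→A→Eg (+1); total 5.
No residual In→Eg path; max flow = 5.
Certifying cut of size 5: {E→Eg, In→A, In→B, In→Eg, In→R3}.

5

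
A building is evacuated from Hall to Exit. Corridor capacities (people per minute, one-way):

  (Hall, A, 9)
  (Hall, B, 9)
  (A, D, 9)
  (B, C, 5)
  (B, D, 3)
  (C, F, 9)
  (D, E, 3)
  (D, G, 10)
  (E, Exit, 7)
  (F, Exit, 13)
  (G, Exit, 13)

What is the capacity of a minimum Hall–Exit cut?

17

Augment Hall→A→D→E→Exit: bottleneck 3, flow now 3.
Augment Hall→A→D→G→Exit: bottleneck 6, flow now 9.
Augment Hall→B→C→F→Exit: bottleneck 5, flow now 14.
Augment Hall→B→D→G→Exit: bottleneck 3, flow now 17.
No augmenting path remains; maximum flow = 17.
By max-flow min-cut, the minimum cut capacity equals the max flow.
In the residual graph, reachable from Hall: {Hall, B}.
Min-cut edges: Hall→A (9), B→C (5), B→D (3); capacity 9 + 5 + 3 = 17.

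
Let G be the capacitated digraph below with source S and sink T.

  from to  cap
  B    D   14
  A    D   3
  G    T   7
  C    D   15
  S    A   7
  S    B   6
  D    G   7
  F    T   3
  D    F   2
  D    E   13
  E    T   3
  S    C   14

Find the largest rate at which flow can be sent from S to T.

12

Augment S→A→D→E→T: bottleneck 3, flow now 3.
Augment S→B→D→F→T: bottleneck 2, flow now 5.
Augment S→B→D→G→T: bottleneck 4, flow now 9.
Augment S→C→D→G→T: bottleneck 3, flow now 12.
No augmenting path remains; maximum flow = 12.
In the residual graph, reachable from S: {S, A, B, C, D, E}.
Min-cut edges: D→F (2), D→G (7), E→T (3); capacity 2 + 7 + 3 = 12.
This cut is saturated, so no flow can exceed 12.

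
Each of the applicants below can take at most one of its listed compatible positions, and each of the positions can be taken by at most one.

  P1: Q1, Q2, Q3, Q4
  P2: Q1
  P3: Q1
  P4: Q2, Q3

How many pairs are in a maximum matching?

3

Unit-capacity flow: source→left, listed edges, right→sink; max matching = max flow.
Augmenting path P1→Q1 (+1); matched 1.
Augmenting path P4→Q2 (+1); matched 2.
Augmenting path P2→Q1→P1→Q3 (+1); matched 3.
No augmenting path remains; maximum matching = 3.
König certificate: {P1, P4, Q1} is a vertex cover of size 3 (every listed pair touches it), so no matching can be larger.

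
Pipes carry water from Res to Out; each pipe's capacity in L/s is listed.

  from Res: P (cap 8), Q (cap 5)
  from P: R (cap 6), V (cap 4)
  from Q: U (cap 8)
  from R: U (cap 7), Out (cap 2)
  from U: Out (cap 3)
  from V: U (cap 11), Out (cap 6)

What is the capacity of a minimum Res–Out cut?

Augment Res→P→R→Out: bottleneck 2, flow now 2.
Augment Res→P→V→Out: bottleneck 4, flow now 6.
Augment Res→Q→U→Out: bottleneck 3, flow now 9.
No augmenting path remains; maximum flow = 9.
By max-flow min-cut, the minimum cut capacity equals the max flow.
In the residual graph, reachable from Res: {Res, P, Q, R, U}.
Min-cut edges: P→V (4), R→Out (2), U→Out (3); capacity 4 + 2 + 3 = 9.

9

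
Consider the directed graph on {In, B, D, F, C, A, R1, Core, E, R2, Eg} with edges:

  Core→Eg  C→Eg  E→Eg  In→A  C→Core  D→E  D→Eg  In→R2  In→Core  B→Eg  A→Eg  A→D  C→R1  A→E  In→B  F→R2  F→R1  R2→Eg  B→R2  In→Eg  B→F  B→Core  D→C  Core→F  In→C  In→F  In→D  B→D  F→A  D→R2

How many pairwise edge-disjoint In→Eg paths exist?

8

Assign every edge capacity 1; by Menger, the answer equals the max flow.
Path In→Eg (+1); total 1.
Path In→B→Eg (+1); total 2.
Path In→D→Eg (+1); total 3.
Path In→C→Eg (+1); total 4.
Path In→A→Eg (+1); total 5.
Path In→Core→Eg (+1); total 6.
Path In→R2→Eg (+1); total 7.
Path In→F→A→E→Eg (+1); total 8.
No residual In→Eg path; max flow = 8.
Certifying cut of size 8: {In→A, In→B, In→C, In→Core, In→D, In→Eg, In→F, In→R2}.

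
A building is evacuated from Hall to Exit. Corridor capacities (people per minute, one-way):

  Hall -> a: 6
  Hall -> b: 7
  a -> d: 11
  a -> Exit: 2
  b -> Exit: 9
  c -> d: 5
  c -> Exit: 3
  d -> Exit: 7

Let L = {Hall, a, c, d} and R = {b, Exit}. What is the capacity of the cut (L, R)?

19

Edges leaving {Hall, a, c, d}: Hall→b (7), a→Exit (2), c→Exit (3), d→Exit (7).
Cut capacity = 7 + 2 + 3 + 7 = 19.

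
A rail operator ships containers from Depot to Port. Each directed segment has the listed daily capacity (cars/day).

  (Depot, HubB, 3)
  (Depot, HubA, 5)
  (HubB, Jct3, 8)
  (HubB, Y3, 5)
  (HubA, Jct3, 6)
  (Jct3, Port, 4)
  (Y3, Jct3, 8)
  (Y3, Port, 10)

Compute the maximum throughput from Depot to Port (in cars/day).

Augment Depot→HubB→Jct3→Port: bottleneck 3, flow now 3.
Augment Depot→HubA→Jct3→Port: bottleneck 1, flow now 4.
Augment Depot→HubA→Jct3→HubB→Y3→Port: bottleneck 3, flow now 7. (uses reverse residual edge)
No augmenting path remains; maximum flow = 7.
In the residual graph, reachable from Depot: {Depot, HubA, Jct3}.
Min-cut edges: Depot→HubB (3), Jct3→Port (4); capacity 3 + 4 = 7.
This cut is saturated, so no flow can exceed 7.

7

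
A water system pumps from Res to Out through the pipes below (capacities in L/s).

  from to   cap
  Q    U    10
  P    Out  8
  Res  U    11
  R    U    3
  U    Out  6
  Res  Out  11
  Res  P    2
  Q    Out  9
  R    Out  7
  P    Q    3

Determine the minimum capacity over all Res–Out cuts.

19

Augment Res→Out: bottleneck 11, flow now 11.
Augment Res→P→Out: bottleneck 2, flow now 13.
Augment Res→U→Out: bottleneck 6, flow now 19.
No augmenting path remains; maximum flow = 19.
By max-flow min-cut, the minimum cut capacity equals the max flow.
In the residual graph, reachable from Res: {Res, U}.
Min-cut edges: Res→P (2), Res→Out (11), U→Out (6); capacity 2 + 11 + 6 = 19.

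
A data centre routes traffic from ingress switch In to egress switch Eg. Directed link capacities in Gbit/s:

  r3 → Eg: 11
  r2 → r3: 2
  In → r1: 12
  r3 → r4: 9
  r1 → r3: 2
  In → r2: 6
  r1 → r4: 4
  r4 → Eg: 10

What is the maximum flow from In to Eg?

8

Augment In→r1→r3→Eg: bottleneck 2, flow now 2.
Augment In→r1→r4→Eg: bottleneck 4, flow now 6.
Augment In→r2→r3→Eg: bottleneck 2, flow now 8.
No augmenting path remains; maximum flow = 8.
In the residual graph, reachable from In: {In, r1, r2}.
Min-cut edges: r1→r3 (2), r1→r4 (4), r2→r3 (2); capacity 2 + 4 + 2 = 8.
This cut is saturated, so no flow can exceed 8.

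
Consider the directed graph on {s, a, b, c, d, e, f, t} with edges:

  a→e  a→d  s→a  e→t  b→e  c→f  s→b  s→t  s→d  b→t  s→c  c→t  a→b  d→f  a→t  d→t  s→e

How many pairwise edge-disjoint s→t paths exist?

6

Assign every edge capacity 1; by Menger, the answer equals the max flow.
Path s→t (+1); total 1.
Path s→a→t (+1); total 2.
Path s→b→t (+1); total 3.
Path s→c→t (+1); total 4.
Path s→d→t (+1); total 5.
Path s→e→t (+1); total 6.
No residual s→t path; max flow = 6.
Certifying cut of size 6: {s→a, s→b, s→c, s→d, s→e, s→t}.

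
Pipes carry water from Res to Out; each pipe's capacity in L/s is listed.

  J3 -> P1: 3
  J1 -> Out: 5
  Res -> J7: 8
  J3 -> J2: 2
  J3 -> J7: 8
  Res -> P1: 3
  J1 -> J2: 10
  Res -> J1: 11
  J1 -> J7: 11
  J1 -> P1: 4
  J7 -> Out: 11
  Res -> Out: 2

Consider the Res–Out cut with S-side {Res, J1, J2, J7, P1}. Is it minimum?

Yes — it is a minimum cut (capacity 18).

Given cut capacity: 2 + 5 + 11 = 18.
Augment Res→Out: bottleneck 2, flow now 2.
Augment Res→J1→Out: bottleneck 5, flow now 7.
Augment Res→J7→Out: bottleneck 8, flow now 15.
Augment Res→J1→J7→Out: bottleneck 3, flow now 18.
No augmenting path remains; maximum flow = 18.
Cut capacity 18 equals the max flow, so it is a minimum cut.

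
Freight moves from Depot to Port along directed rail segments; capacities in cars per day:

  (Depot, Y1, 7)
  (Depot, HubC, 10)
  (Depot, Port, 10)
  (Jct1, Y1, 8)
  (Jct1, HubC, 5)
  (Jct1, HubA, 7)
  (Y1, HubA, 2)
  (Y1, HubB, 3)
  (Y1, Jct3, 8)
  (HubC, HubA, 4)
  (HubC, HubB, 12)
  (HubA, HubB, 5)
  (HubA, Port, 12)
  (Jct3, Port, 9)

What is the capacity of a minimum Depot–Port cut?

21

Augment Depot→Port: bottleneck 10, flow now 10.
Augment Depot→Y1→HubA→Port: bottleneck 2, flow now 12.
Augment Depot→Y1→Jct3→Port: bottleneck 5, flow now 17.
Augment Depot→HubC→HubA→Port: bottleneck 4, flow now 21.
No augmenting path remains; maximum flow = 21.
By max-flow min-cut, the minimum cut capacity equals the max flow.
In the residual graph, reachable from Depot: {Depot, HubC, HubB}.
Min-cut edges: Depot→Y1 (7), Depot→Port (10), HubC→HubA (4); capacity 7 + 10 + 4 = 21.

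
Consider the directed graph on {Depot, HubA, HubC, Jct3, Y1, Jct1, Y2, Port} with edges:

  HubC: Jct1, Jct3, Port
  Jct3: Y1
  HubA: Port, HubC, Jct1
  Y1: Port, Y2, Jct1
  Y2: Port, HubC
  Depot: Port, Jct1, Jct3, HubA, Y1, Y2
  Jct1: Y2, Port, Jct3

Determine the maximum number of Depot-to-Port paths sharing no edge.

Assign every edge capacity 1; by Menger, the answer equals the max flow.
Path Depot→Port (+1); total 1.
Path Depot→HubA→Port (+1); total 2.
Path Depot→Y1→Port (+1); total 3.
Path Depot→Jct1→Port (+1); total 4.
Path Depot→Y2→Port (+1); total 5.
Path Depot→Jct3→Y1→Y2→HubC→Port (+1); total 6.
No residual Depot→Port path; max flow = 6.
Certifying cut of size 6: {Depot→HubA, Depot→Jct1, Depot→Jct3, Depot→Port, Depot→Y1, Depot→Y2}.

6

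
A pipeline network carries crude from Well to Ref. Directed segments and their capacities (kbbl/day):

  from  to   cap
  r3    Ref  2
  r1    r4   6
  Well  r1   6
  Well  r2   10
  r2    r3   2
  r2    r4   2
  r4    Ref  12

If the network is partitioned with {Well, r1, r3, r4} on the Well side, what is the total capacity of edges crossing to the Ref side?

Edges leaving {Well, r1, r3, r4}: Well→r2 (10), r3→Ref (2), r4→Ref (12).
Cut capacity = 10 + 2 + 12 = 24.

24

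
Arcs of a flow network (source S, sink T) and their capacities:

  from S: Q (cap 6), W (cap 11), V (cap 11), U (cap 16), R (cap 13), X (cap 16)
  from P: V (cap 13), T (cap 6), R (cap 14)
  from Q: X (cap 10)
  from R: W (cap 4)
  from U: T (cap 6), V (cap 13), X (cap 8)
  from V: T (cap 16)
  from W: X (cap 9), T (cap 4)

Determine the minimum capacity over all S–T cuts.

Augment S→U→T: bottleneck 6, flow now 6.
Augment S→V→T: bottleneck 11, flow now 17.
Augment S→W→T: bottleneck 4, flow now 21.
Augment S→U→V→T: bottleneck 5, flow now 26.
No augmenting path remains; maximum flow = 26.
By max-flow min-cut, the minimum cut capacity equals the max flow.
In the residual graph, reachable from S: {S, Q, R, U, V, W, X}.
Min-cut edges: U→T (6), V→T (16), W→T (4); capacity 6 + 16 + 4 = 26.

26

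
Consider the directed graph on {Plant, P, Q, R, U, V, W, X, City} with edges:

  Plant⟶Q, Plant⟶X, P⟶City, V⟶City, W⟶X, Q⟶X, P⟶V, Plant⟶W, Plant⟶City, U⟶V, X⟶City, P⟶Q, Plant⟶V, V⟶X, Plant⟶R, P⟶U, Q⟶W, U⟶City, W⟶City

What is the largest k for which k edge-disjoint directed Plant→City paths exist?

Assign every edge capacity 1; by Menger, the answer equals the max flow.
Path Plant→City (+1); total 1.
Path Plant→V→City (+1); total 2.
Path Plant→W→City (+1); total 3.
Path Plant→X→City (+1); total 4.
No residual Plant→City path; max flow = 4.
Certifying cut of size 4: {Plant→City, Plant→V, W→City, X→City}.

4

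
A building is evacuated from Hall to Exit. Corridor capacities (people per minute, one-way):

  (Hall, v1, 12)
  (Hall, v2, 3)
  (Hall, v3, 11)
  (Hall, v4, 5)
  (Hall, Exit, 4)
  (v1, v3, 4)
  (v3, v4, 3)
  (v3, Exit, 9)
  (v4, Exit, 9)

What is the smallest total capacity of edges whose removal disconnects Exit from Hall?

21

Augment Hall→Exit: bottleneck 4, flow now 4.
Augment Hall→v3→Exit: bottleneck 9, flow now 13.
Augment Hall→v4→Exit: bottleneck 5, flow now 18.
Augment Hall→v3→v4→Exit: bottleneck 2, flow now 20.
Augment Hall→v1→v3→v4→Exit: bottleneck 1, flow now 21.
No augmenting path remains; maximum flow = 21.
By max-flow min-cut, the minimum cut capacity equals the max flow.
In the residual graph, reachable from Hall: {Hall, v1, v2, v3}.
Min-cut edges: Hall→v4 (5), Hall→Exit (4), v3→v4 (3), v3→Exit (9); capacity 5 + 4 + 3 + 9 = 21.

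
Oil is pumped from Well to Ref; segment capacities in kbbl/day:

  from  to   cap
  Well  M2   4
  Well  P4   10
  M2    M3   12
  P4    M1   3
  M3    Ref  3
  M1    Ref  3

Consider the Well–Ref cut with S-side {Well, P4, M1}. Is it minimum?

Given cut capacity: 4 + 3 = 7.
Augment Well→M2→M3→Ref: bottleneck 3, flow now 3.
Augment Well→P4→M1→Ref: bottleneck 3, flow now 6.
No augmenting path remains; maximum flow = 6.
In the residual graph, reachable from Well: {Well, M2, P4, M3}.
Min-cut edges: P4→M1 (3), M3→Ref (3); capacity 3 + 3 = 6.
Cut capacity 7 exceeds the max flow 6, so it is not minimum.

No — its capacity is 7, but the minimum cut has capacity 6.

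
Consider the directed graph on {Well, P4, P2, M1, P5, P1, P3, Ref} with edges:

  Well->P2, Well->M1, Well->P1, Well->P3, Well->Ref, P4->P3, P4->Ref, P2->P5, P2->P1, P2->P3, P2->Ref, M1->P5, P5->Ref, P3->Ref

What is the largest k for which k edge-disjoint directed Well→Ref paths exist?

4

Assign every edge capacity 1; by Menger, the answer equals the max flow.
Path Well→Ref (+1); total 1.
Path Well→P2→Ref (+1); total 2.
Path Well→P3→Ref (+1); total 3.
Path Well→M1→P5→Ref (+1); total 4.
No residual Well→Ref path; max flow = 4.
Certifying cut of size 4: {Well→M1, Well→P2, Well→P3, Well→Ref}.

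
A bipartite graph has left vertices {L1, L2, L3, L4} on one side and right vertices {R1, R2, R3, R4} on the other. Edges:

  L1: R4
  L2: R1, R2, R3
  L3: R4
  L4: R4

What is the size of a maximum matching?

Unit-capacity flow: source→left, listed edges, right→sink; max matching = max flow.
Augmenting path L1→R4 (+1); matched 1.
Augmenting path L2→R1 (+1); matched 2.
No augmenting path remains; maximum matching = 2.
König certificate: {L2, R4} is a vertex cover of size 2 (every listed pair touches it), so no matching can be larger.

2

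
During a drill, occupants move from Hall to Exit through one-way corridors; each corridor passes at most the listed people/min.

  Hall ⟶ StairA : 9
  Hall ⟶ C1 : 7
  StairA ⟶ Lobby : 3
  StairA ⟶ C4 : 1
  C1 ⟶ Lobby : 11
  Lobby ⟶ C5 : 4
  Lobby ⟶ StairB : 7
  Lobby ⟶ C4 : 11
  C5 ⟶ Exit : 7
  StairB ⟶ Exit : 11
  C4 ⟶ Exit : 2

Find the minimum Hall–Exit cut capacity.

11

Augment Hall→StairA→C4→Exit: bottleneck 1, flow now 1.
Augment Hall→StairA→Lobby→C5→Exit: bottleneck 3, flow now 4.
Augment Hall→C1→Lobby→C5→Exit: bottleneck 1, flow now 5.
Augment Hall→C1→Lobby→StairB→Exit: bottleneck 6, flow now 11.
No augmenting path remains; maximum flow = 11.
By max-flow min-cut, the minimum cut capacity equals the max flow.
In the residual graph, reachable from Hall: {Hall, StairA}.
Min-cut edges: Hall→C1 (7), StairA→Lobby (3), StairA→C4 (1); capacity 7 + 3 + 1 = 11.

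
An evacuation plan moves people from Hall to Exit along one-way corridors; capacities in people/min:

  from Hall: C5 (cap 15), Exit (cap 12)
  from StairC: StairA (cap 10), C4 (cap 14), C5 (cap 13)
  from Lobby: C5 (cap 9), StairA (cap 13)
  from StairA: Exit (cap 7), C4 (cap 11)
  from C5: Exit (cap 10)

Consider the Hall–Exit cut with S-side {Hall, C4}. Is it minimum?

Given cut capacity: 15 + 12 = 27.
Augment Hall→Exit: bottleneck 12, flow now 12.
Augment Hall→C5→Exit: bottleneck 10, flow now 22.
No augmenting path remains; maximum flow = 22.
In the residual graph, reachable from Hall: {Hall, C5}.
Min-cut edges: Hall→Exit (12), C5→Exit (10); capacity 12 + 10 = 22.
Cut capacity 27 exceeds the max flow 22, so it is not minimum.

No — its capacity is 27, but the minimum cut has capacity 22.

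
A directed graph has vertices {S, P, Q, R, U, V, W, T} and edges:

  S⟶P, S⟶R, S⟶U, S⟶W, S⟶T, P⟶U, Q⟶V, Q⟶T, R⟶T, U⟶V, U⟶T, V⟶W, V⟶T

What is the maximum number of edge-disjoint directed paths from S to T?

Assign every edge capacity 1; by Menger, the answer equals the max flow.
Path S→T (+1); total 1.
Path S→R→T (+1); total 2.
Path S→U→T (+1); total 3.
Path S→P→U→V→T (+1); total 4.
No residual S→T path; max flow = 4.
Certifying cut of size 4: {S→P, S→R, S→T, S→U}.

4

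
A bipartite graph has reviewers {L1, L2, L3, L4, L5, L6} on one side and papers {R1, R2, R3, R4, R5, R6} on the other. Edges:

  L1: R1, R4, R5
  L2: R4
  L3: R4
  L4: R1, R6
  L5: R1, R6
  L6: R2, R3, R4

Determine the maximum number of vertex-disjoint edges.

Unit-capacity flow: source→left, listed edges, right→sink; max matching = max flow.
Augmenting path L1→R1 (+1); matched 1.
Augmenting path L2→R4 (+1); matched 2.
Augmenting path L4→R6 (+1); matched 3.
Augmenting path L6→R2 (+1); matched 4.
Augmenting path L5→R1→L1→R5 (+1); matched 5.
No augmenting path remains; maximum matching = 5.
König certificate: {L1, L4, L5, L6, R4} is a vertex cover of size 5 (every listed pair touches it), so no matching can be larger.

5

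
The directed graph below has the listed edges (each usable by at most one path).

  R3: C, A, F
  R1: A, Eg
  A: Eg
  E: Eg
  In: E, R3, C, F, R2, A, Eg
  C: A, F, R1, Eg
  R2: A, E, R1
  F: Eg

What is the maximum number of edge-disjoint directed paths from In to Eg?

6

Assign every edge capacity 1; by Menger, the answer equals the max flow.
Path In→Eg (+1); total 1.
Path In→A→Eg (+1); total 2.
Path In→C→Eg (+1); total 3.
Path In→F→Eg (+1); total 4.
Path In→E→Eg (+1); total 5.
Path In→R2→R1→Eg (+1); total 6.
No residual In→Eg path; max flow = 6.
Certifying cut of size 6: {A→Eg, C→Eg, E→Eg, F→Eg, In→Eg, R1→Eg}.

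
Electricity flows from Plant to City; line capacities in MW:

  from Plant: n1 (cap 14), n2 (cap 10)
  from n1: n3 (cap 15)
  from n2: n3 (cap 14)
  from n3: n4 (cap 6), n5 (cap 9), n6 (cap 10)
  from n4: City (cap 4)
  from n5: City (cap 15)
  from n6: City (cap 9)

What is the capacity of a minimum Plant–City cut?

22

Augment Plant→n1→n3→n4→City: bottleneck 4, flow now 4.
Augment Plant→n1→n3→n5→City: bottleneck 9, flow now 13.
Augment Plant→n1→n3→n6→City: bottleneck 1, flow now 14.
Augment Plant→n2→n3→n6→City: bottleneck 8, flow now 22.
No augmenting path remains; maximum flow = 22.
By max-flow min-cut, the minimum cut capacity equals the max flow.
In the residual graph, reachable from Plant: {Plant, n1, n2, n3, n4, n6}.
Min-cut edges: n3→n5 (9), n4→City (4), n6→City (9); capacity 9 + 4 + 9 = 22.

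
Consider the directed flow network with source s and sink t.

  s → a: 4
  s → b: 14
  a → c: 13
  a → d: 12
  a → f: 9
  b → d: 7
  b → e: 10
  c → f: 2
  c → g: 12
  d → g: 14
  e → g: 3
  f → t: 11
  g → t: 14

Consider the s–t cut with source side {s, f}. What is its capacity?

Edges leaving {s, f}: s→a (4), s→b (14), f→t (11).
Cut capacity = 4 + 14 + 11 = 29.

29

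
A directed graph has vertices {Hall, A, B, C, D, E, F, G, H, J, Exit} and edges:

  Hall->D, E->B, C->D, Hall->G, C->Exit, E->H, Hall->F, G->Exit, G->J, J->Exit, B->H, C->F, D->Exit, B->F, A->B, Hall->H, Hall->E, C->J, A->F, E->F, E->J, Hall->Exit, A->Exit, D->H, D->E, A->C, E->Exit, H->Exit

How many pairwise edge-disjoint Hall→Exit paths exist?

Assign every edge capacity 1; by Menger, the answer equals the max flow.
Path Hall→Exit (+1); total 1.
Path Hall→D→Exit (+1); total 2.
Path Hall→E→Exit (+1); total 3.
Path Hall→G→Exit (+1); total 4.
Path Hall→H→Exit (+1); total 5.
No residual Hall→Exit path; max flow = 5.
Certifying cut of size 5: {Hall→D, Hall→E, Hall→Exit, Hall→G, Hall→H}.

5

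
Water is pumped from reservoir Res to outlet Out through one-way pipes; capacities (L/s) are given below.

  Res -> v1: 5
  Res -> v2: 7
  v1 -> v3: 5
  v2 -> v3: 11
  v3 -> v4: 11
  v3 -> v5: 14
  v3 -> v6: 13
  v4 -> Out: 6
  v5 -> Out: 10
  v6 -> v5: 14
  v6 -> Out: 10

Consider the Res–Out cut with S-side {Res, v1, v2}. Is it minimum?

Given cut capacity: 5 + 11 = 16.
Augment Res→v1→v3→v4→Out: bottleneck 5, flow now 5.
Augment Res→v2→v3→v4→Out: bottleneck 1, flow now 6.
Augment Res→v2→v3→v5→Out: bottleneck 6, flow now 12.
No augmenting path remains; maximum flow = 12.
In the residual graph, reachable from Res: {Res}.
Min-cut edges: Res→v1 (5), Res→v2 (7); capacity 5 + 7 = 12.
Cut capacity 16 exceeds the max flow 12, so it is not minimum.

No — its capacity is 16, but the minimum cut has capacity 12.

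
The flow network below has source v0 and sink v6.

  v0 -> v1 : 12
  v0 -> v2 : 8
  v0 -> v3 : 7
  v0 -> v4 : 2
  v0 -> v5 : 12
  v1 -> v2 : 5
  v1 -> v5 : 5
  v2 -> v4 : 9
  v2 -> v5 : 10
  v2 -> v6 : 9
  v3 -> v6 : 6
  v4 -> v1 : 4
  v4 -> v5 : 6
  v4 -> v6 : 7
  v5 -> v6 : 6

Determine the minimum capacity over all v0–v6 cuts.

Augment v0→v2→v6: bottleneck 8, flow now 8.
Augment v0→v3→v6: bottleneck 6, flow now 14.
Augment v0→v4→v6: bottleneck 2, flow now 16.
Augment v0→v5→v6: bottleneck 6, flow now 22.
Augment v0→v1→v2→v6: bottleneck 1, flow now 23.
Augment v0→v1→v2→v4→v6: bottleneck 4, flow now 27.
No augmenting path remains; maximum flow = 27.
By max-flow min-cut, the minimum cut capacity equals the max flow.
In the residual graph, reachable from v0: {v0, v1, v3, v5}.
Min-cut edges: v0→v2 (8), v0→v4 (2), v1→v2 (5), v3→v6 (6), v5→v6 (6); capacity 8 + 2 + 5 + 6 + 6 = 27.

27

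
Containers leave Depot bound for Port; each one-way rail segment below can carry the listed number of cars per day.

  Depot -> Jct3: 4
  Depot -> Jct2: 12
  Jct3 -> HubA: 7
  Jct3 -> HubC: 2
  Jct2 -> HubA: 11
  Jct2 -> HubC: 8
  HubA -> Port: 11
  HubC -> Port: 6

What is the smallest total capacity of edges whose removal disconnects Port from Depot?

16

Augment Depot→Jct3→HubA→Port: bottleneck 4, flow now 4.
Augment Depot→Jct2→HubA→Port: bottleneck 7, flow now 11.
Augment Depot→Jct2→HubC→Port: bottleneck 5, flow now 16.
No augmenting path remains; maximum flow = 16.
By max-flow min-cut, the minimum cut capacity equals the max flow.
In the residual graph, reachable from Depot: {Depot}.
Min-cut edges: Depot→Jct3 (4), Depot→Jct2 (12); capacity 4 + 12 = 16.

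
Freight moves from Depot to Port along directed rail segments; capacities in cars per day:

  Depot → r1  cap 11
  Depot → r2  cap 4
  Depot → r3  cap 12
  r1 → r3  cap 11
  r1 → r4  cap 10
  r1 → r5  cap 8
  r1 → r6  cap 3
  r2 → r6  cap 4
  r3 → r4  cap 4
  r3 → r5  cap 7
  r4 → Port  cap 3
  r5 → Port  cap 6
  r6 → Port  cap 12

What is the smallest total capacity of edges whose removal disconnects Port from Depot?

16

Augment Depot→r1→r4→Port: bottleneck 3, flow now 3.
Augment Depot→r1→r5→Port: bottleneck 6, flow now 9.
Augment Depot→r1→r6→Port: bottleneck 2, flow now 11.
Augment Depot→r2→r6→Port: bottleneck 4, flow now 15.
Augment Depot→r3→r4→r1→r6→Port: bottleneck 1, flow now 16. (uses reverse residual edge)
No augmenting path remains; maximum flow = 16.
By max-flow min-cut, the minimum cut capacity equals the max flow.
In the residual graph, reachable from Depot: {Depot, r1, r3, r4, r5}.
Min-cut edges: Depot→r2 (4), r1→r6 (3), r4→Port (3), r5→Port (6); capacity 4 + 3 + 3 + 6 = 16.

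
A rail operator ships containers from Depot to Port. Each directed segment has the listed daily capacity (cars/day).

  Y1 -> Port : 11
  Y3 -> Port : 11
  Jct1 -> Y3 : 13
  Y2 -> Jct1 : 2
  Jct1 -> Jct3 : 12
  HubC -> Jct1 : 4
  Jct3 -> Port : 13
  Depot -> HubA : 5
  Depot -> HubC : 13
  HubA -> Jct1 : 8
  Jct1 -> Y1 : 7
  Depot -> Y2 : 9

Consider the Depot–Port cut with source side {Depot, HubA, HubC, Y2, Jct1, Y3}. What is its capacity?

Edges leaving {Depot, HubA, HubC, Y2, Jct1, Y3}: Jct1→Jct3 (12), Jct1→Y1 (7), Y3→Port (11).
Cut capacity = 12 + 7 + 11 = 30.

30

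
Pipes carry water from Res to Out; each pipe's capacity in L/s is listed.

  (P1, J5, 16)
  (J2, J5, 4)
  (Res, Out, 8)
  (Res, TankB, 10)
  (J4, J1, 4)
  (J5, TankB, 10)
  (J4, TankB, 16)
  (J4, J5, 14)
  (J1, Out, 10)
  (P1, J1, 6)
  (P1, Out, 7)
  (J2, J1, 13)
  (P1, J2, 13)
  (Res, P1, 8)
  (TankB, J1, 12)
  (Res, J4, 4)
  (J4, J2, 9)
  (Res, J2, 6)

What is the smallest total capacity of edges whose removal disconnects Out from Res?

25

Augment Res→Out: bottleneck 8, flow now 8.
Augment Res→P1→Out: bottleneck 7, flow now 15.
Augment Res→J4→J1→Out: bottleneck 4, flow now 19.
Augment Res→P1→J1→Out: bottleneck 1, flow now 20.
Augment Res→J2→J1→Out: bottleneck 5, flow now 25.
No augmenting path remains; maximum flow = 25.
By max-flow min-cut, the minimum cut capacity equals the max flow.
In the residual graph, reachable from Res: {Res, J4, P1, J2, J5, TankB, J1}.
Min-cut edges: Res→Out (8), P1→Out (7), J1→Out (10); capacity 8 + 7 + 10 = 25.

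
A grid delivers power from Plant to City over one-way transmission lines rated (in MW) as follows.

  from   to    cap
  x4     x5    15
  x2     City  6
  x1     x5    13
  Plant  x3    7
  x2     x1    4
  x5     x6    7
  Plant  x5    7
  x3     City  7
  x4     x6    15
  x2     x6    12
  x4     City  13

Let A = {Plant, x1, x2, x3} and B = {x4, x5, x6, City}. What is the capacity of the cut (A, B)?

Edges leaving {Plant, x1, x2, x3}: Plant→x5 (7), x1→x5 (13), x2→x6 (12), x2→City (6), x3→City (7).
Cut capacity = 7 + 13 + 12 + 6 + 7 = 45.

45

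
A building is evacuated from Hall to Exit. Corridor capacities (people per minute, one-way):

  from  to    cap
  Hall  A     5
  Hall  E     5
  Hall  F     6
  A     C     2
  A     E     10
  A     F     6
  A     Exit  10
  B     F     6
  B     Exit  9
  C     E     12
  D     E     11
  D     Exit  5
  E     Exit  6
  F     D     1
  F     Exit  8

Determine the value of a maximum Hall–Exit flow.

16

Augment Hall→A→Exit: bottleneck 5, flow now 5.
Augment Hall→E→Exit: bottleneck 5, flow now 10.
Augment Hall→F→Exit: bottleneck 6, flow now 16.
No augmenting path remains; maximum flow = 16.
In the residual graph, reachable from Hall: {Hall}.
Min-cut edges: Hall→A (5), Hall→E (5), Hall→F (6); capacity 5 + 5 + 6 = 16.
This cut is saturated, so no flow can exceed 16.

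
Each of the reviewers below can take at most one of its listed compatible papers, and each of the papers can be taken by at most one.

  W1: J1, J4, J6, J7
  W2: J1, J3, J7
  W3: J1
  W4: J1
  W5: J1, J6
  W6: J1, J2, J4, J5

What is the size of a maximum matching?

5

Unit-capacity flow: source→left, listed edges, right→sink; max matching = max flow.
Augmenting path W1→J1 (+1); matched 1.
Augmenting path W2→J3 (+1); matched 2.
Augmenting path W5→J6 (+1); matched 3.
Augmenting path W6→J2 (+1); matched 4.
Augmenting path W3→J1→W1→J4 (+1); matched 5.
No augmenting path remains; maximum matching = 5.
König certificate: {W1, W2, W5, W6, J1} is a vertex cover of size 5 (every listed pair touches it), so no matching can be larger.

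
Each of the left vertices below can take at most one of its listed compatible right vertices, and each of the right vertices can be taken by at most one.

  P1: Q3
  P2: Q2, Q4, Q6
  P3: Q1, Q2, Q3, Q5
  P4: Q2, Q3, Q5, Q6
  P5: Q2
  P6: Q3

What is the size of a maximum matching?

Unit-capacity flow: source→left, listed edges, right→sink; max matching = max flow.
Augmenting path P1→Q3 (+1); matched 1.
Augmenting path P2→Q2 (+1); matched 2.
Augmenting path P3→Q1 (+1); matched 3.
Augmenting path P4→Q5 (+1); matched 4.
Augmenting path P5→Q2→P2→Q4 (+1); matched 5.
No augmenting path remains; maximum matching = 5.
König certificate: {P2, P3, P4, P5, Q3} is a vertex cover of size 5 (every listed pair touches it), so no matching can be larger.

5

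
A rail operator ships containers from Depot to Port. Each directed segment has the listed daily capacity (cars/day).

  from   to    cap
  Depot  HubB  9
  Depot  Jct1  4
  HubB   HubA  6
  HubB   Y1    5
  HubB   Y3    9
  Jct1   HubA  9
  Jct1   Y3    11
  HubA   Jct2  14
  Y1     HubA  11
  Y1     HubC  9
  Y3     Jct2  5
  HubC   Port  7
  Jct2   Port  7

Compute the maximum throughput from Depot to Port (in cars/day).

12

Augment Depot→HubB→HubA→Jct2→Port: bottleneck 6, flow now 6.
Augment Depot→HubB→Y1→HubC→Port: bottleneck 3, flow now 9.
Augment Depot→Jct1→HubA→Jct2→Port: bottleneck 1, flow now 10.
Augment Depot→Jct1→HubA→HubB→Y1→HubC→Port: bottleneck 2, flow now 12. (uses reverse residual edge)
No augmenting path remains; maximum flow = 12.
In the residual graph, reachable from Depot: {Depot, HubB, Jct1, HubA, Y3, Jct2}.
Min-cut edges: HubB→Y1 (5), Jct2→Port (7); capacity 5 + 7 = 12.
This cut is saturated, so no flow can exceed 12.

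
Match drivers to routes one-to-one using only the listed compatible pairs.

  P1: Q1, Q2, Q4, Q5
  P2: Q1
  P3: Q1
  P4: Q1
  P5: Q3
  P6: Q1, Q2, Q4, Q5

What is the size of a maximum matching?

4

Unit-capacity flow: source→left, listed edges, right→sink; max matching = max flow.
Augmenting path P1→Q1 (+1); matched 1.
Augmenting path P5→Q3 (+1); matched 2.
Augmenting path P6→Q2 (+1); matched 3.
Augmenting path P2→Q1→P1→Q4 (+1); matched 4.
No augmenting path remains; maximum matching = 4.
König certificate: {P1, P5, P6, Q1} is a vertex cover of size 4 (every listed pair touches it), so no matching can be larger.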